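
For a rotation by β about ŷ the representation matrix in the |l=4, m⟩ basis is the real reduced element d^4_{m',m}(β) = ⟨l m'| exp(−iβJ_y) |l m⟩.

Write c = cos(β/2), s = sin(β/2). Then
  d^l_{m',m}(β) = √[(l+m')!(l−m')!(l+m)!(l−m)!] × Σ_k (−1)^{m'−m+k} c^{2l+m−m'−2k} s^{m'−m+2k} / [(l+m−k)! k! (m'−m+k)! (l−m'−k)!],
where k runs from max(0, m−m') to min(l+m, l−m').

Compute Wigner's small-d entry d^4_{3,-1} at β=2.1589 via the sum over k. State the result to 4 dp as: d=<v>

d=-0.4339

d^4_{3,-1}(β=2.1589) via Wigner's sum:
With c≡cos(β/2)=0.471813 and s≡sin(β/2)=0.881698, N=[5040·1·6·120]^{1/2}=1904.940944
k∈{0,1} keeps every argument non-negative
  k=0: (−1)^4·1904.9409/(144)·0.4718^4·0.8817^4 = +0.396169
  k=1: (−1)^5·1904.9409/(240)·0.4718^2·0.8817^6 = -0.830102
d^4_{3,-1}(2.1589) = +0.396169 -0.830102 = -0.433933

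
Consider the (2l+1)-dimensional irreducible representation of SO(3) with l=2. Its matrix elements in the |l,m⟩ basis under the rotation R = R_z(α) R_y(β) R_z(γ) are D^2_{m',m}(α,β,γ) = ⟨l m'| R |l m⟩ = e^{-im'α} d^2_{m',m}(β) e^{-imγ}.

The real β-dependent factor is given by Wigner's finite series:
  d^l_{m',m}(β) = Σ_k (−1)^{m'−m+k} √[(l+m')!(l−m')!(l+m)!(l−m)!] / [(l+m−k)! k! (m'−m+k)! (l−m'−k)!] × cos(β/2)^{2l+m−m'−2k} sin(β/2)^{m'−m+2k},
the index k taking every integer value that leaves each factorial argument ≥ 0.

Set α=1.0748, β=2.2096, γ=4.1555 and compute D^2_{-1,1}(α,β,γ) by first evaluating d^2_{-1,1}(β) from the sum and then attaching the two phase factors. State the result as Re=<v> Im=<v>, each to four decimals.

Re=0.1533 Im=0.0093

D^2_{-1,1}(1.0748,2.2096,4.1555) = e^{-i·-1·1.0748}·d^2_{-1,1}(2.2096)·e^{-i·1·4.1555}. Compute d first:
With c≡cos(β/2)=0.449313 and s≡sin(β/2)=0.893374, N=[1·6·6·1]^{1/2}=6.000000
k∈{2,3} keeps every argument non-negative
  k=2: (−1)^0·6.0000/(2)·0.4493^2·0.8934^2 = +0.483377
  k=3: (−1)^1·6.0000/(6)·0.4493^0·0.8934^4 = -0.636992
d^2_{-1,1}(2.2096) = +0.483377 -0.636992 = -0.153614
Phases: e^{-i·(-1)·1.0748}=+0.475908+0.879495i, e^{-i·(1)·4.1555}=-0.528548+0.848904i ⇒ D=+0.153330+0.009348i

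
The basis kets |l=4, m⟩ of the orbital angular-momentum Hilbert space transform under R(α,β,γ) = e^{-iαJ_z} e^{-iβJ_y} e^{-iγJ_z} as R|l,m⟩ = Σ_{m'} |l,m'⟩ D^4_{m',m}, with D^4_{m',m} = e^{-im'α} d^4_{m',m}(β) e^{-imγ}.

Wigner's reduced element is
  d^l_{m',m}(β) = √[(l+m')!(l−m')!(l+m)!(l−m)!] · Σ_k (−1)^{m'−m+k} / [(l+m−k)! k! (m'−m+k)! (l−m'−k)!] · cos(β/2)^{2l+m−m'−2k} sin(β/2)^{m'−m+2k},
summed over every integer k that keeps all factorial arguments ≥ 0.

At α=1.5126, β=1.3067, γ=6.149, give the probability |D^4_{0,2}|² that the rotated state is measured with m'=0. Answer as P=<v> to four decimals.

Split into d^4_{0,2}(β=1.3067) × two z-phases.
Half-angle: c=0.794052, s=0.607850. N=√(24·24·720·2)=910.735966
k: max(0,(2)−(0))=2 … min(4+(2),4−(0))=4
  k=2: (−1)^0·910.7360/(96)·0.7941^6·0.6078^2 = +0.878633
  k=3: (−1)^1·910.7360/(36)·0.7941^4·0.6078^4 = -1.373002
  k=4: (−1)^2·910.7360/(96)·0.7941^2·0.6078^6 = +0.301715
d^4_{0,2}(1.3067) = +0.878633 -1.373002 +0.301715 = -0.192653
|D^4_{0,2}|² = |d^4_{0,2}(β)|² = (-0.192653)² = 0.037115 (the z-rotation phases have unit modulus)

P=0.0371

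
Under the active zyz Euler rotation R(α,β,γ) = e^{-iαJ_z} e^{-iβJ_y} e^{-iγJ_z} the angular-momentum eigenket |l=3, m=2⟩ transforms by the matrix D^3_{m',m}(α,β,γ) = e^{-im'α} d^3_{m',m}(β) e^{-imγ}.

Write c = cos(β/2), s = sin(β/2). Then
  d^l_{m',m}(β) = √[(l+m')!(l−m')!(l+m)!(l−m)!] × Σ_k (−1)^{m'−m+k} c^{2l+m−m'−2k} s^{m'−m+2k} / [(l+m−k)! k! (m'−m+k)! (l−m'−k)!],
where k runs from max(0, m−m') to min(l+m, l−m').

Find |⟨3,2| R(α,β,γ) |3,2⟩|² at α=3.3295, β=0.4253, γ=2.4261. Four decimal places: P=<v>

D^3_{2,2}(3.3295,0.4253,2.4261) = e^{-i·2·3.3295}·d^3_{2,2}(0.4253)·e^{-i·2·2.4261}. Compute d first:
With c≡cos(β/2)=0.977475 and s≡sin(β/2)=0.211051, N=[120·1·120·1]^{1/2}=120.000000
The bounds max(0,m−m')=0 and min(l+m,l−m')=1 give 2 terms
  k=0: (−1)^0·120.0000/(120)·0.9775^6·0.2111^0 = +0.872236
  k=1: (−1)^1·120.0000/(24)·0.9775^4·0.2111^2 = -0.203314
d^3_{2,2}(0.4253) = +0.872236 -0.203314 = +0.668922
|D^3_{2,2}|² = |d^3_{2,2}(β)|² = (+0.668922)² = 0.447457 (the z-rotation phases have unit modulus)

P=0.4475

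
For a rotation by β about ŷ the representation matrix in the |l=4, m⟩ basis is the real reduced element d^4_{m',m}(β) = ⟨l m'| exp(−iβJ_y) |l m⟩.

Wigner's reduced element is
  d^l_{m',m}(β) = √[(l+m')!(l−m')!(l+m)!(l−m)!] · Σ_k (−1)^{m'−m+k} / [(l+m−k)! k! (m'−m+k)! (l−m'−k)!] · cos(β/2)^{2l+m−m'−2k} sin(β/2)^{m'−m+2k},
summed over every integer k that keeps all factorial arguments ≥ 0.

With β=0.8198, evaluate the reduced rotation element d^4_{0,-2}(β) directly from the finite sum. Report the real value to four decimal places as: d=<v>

d=0.4772

d^4_{0,-2}(β=0.8198) via Wigner's sum:
With c≡cos(β/2)=0.917161 and s≡sin(β/2)=0.398518, N=[24·24·2·720]^{1/2}=910.735966
k∈{0,1,2} keeps every argument non-negative
  k=0: (−1)^2·910.7360/(96)·0.9172^6·0.3985^2 = +0.896786
  k=1: (−1)^3·910.7360/(36)·0.9172^4·0.3985^4 = -0.451504
  k=2: (−1)^4·910.7360/(96)·0.9172^2·0.3985^6 = +0.031967
d^4_{0,-2}(0.8198) = +0.896786 -0.451504 +0.031967 = +0.477249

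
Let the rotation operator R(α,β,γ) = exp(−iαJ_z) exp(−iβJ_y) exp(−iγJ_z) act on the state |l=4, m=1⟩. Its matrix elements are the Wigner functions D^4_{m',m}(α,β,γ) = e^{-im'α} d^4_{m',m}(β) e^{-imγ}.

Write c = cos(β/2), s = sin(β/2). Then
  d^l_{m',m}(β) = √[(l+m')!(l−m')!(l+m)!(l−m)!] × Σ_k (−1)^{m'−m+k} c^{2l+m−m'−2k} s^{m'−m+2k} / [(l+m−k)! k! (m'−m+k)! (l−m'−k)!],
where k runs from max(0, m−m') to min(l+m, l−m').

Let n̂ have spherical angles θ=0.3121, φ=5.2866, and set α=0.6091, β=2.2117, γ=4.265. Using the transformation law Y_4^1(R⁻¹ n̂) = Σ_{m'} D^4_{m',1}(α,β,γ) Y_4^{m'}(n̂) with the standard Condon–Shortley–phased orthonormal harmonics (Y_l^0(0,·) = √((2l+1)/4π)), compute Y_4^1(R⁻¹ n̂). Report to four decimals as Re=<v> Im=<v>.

Re=-0.1097 Im=0.0997

Need the full column D^4_{m',1} for m'=−4..4 at α=0.6091, β=2.2117, γ=4.265.
cos(β/2)=0.448375, sin(β/2)=0.893846
d^4_{-4,1}: single k=5 term ⇒ +0.384884;  D = -0.098129-0.372165i
d^4_{-3,1}: k∈[4..5] ⇒ +0.341298 -0.813819 = -0.472521;  D = +0.360216+0.305811i
d^4_{-2,1}: k∈[3..5] ⇒ +0.183024 -1.091045 +0.867192 = -0.040829;  D = +0.040645+0.003864i
d^4_{-1,1}: k∈[2..5] ⇒ +0.064919 -0.773992 +1.537973 -0.407474 = +0.421427;  D = -0.366908+0.207313i
d^4_{0,1}: k∈[1..4] ⇒ +0.014564 -0.347264 +1.380074 -0.914100 = +0.133274;  D = -0.057656+0.120157i
d^4_{1,1}: k∈[0..3] ⇒ +0.001634 -0.097379 +0.773992 -1.025316 = -0.347069;  D = -0.055881-0.342541i
d^4_{2,1}: k∈[0..2] ⇒ -0.013816 +0.274536 -0.727363 = -0.466643;  D = -0.325118-0.334744i
d^4_{3,1}: k∈[0..1] ⇒ +0.051528 -0.341298 = -0.289770;  D = -0.284507-0.054978i
d^4_{4,1}: single k=0 term ⇒ -0.096847;  D = -0.088501+0.039333i
Y_4^{m'}(θ=0.3121,φ=5.2866) and Σ D·Y over m':
  (-0.0981-0.3722i)·(-0.0026-0.0029i)  (+0.3602+0.3058i)·(-0.0341+0.0052i)  (+0.0406+0.0039i)·(-0.0690+0.1536i)  (-0.3669+0.2073i)·(+0.2508+0.3877i)  (-0.0577+0.1202i)·(+0.4802+0.0000i)  (-0.0559-0.3425i)·(-0.2508+0.3877i)  (-0.3251-0.3347i)·(-0.0690-0.1536i)  (-0.2845-0.0550i)·(+0.0341+0.0052i)  (-0.0885+0.0393i)·(-0.0026+0.0029i)
Y_4^1(R⁻¹ n̂) = -0.109658+0.099728i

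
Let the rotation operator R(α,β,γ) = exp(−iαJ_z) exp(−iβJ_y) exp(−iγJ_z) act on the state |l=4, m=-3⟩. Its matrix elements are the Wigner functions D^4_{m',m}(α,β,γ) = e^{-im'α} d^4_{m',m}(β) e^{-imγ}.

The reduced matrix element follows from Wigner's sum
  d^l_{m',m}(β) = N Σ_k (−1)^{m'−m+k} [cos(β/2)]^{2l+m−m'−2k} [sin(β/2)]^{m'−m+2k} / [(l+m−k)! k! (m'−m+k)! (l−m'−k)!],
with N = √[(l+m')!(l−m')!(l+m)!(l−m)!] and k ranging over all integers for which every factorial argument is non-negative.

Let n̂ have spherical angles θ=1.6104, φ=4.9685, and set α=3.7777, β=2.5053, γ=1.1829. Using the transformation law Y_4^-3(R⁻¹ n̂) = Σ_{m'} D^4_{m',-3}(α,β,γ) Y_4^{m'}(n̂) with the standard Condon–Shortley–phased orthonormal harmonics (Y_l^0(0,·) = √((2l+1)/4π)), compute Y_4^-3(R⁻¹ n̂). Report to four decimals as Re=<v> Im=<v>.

Re=-0.1259 Im=-0.2567

Need the full column D^4_{m',-3} for m'=−4..4 at α=3.7777, β=2.5053, γ=1.1829.
cos(β/2)=0.312806, sin(β/2)=0.949817
d^4_{-4,-3}: single k=1 term ⇒ +0.000787;  D = +0.000773-0.000149i
d^4_{-3,-3}: k∈[0..1] ⇒ +0.000092 -0.005916 = -0.005824;  D = +0.003947-0.004283i
d^4_{-2,-3}: k∈[0..1] ⇒ -0.001041 +0.028806 = +0.027765;  D = +0.003007-0.027601i
d^4_{-1,-3}: k∈[0..1] ⇒ +0.006708 -0.103082 = -0.096373;  D = -0.048519-0.083269i
d^4_{0,-3}: k∈[0..1] ⇒ -0.030364 +0.279956 = +0.249592;  D = -0.229193-0.098827i
d^4_{1,-3}: k∈[0..1] ⇒ +0.103082 -0.570244 = -0.467163;  D = -0.454967+0.106048i
d^4_{2,-3}: k∈[0..1] ⇒ -0.265590 +0.816242 = +0.550652;  D = -0.357130+0.419137i
d^4_{3,-3}: k∈[0..1] ⇒ +0.502908 -0.662398 = -0.159490;  D = -0.011089+0.159104i
d^4_{4,-3}: single k=0 term ⇒ -0.617021;  D = -0.331157-0.520624i
Y_4^{m'}(θ=1.6104,φ=4.9685) and Σ D·Y over m':
  (+0.0008-0.0001i)·(+0.2292-0.3769i)  (+0.0039-0.0043i)·(+0.0344+0.0356i)  (+0.0030-0.0276i)·(+0.2879-0.1619i)  (-0.0485-0.0833i)·(+0.0142+0.0541i)  (-0.2292-0.0988i)·(+0.3124+0.0000i)  (-0.4550+0.1060i)·(-0.0142+0.0541i)  (-0.3571+0.4191i)·(+0.2879+0.1619i)  (-0.0111+0.1591i)·(-0.0344+0.0356i)  (-0.3312-0.5206i)·(+0.2292+0.3769i)
Y_4^-3(R⁻¹ n̂) = -0.125897-0.256719i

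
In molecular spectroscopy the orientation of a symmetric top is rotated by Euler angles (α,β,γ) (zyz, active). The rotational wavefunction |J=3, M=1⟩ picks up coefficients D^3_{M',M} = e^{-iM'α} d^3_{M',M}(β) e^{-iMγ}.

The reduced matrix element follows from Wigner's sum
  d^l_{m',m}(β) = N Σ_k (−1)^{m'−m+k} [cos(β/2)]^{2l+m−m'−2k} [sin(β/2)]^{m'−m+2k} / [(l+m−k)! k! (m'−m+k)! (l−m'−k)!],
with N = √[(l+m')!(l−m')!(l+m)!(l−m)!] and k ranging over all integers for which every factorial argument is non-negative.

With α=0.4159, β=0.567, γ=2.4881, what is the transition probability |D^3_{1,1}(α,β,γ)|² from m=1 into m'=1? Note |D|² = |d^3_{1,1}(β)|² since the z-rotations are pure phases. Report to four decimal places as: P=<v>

D^3_{1,1}(0.4159,0.567,2.4881) = e^{-i·1·0.4159}·d^3_{1,1}(0.567)·e^{-i·1·2.4881}. Compute d first:
With c≡cos(β/2)=0.960082 and s≡sin(β/2)=0.279718, N=[24·2·24·2]^{1/2}=48.000000
The bounds max(0,m−m')=0 and min(l+m,l−m')=2 give 3 terms
  k=0: (−1)^0·48.0000/(48)·0.9601^6·0.2797^0 = +0.783161
  k=1: (−1)^1·48.0000/(6)·0.9601^4·0.2797^2 = -0.531819
  k=2: (−1)^2·48.0000/(8)·0.9601^2·0.2797^4 = +0.033857
d^3_{1,1}(0.567) = +0.783161 -0.531819 +0.033857 = +0.285199
|D^3_{1,1}|² = |d^3_{1,1}(β)|² = (+0.285199)² = 0.081338 (the z-rotation phases have unit modulus)

P=0.0813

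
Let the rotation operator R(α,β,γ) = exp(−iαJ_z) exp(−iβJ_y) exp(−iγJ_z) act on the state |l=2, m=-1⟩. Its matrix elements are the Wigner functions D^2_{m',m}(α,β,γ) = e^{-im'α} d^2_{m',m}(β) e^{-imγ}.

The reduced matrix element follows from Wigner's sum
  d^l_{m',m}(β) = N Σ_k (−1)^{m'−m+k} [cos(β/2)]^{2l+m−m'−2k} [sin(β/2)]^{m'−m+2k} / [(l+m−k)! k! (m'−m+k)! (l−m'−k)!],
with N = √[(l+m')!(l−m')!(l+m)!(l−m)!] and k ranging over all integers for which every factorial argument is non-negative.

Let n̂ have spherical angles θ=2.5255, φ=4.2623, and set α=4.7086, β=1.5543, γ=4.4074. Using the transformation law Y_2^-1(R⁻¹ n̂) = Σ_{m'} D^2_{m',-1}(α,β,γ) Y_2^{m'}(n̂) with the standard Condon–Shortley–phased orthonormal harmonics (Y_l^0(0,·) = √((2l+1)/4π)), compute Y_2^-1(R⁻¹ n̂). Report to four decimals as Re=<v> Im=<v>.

Need the full column D^2_{m',-1} for m'=−2..2 at α=4.7086, β=1.5543, γ=4.4074.
cos(β/2)=0.712915, sin(β/2)=0.701250
d^2_{-2,-1}: single k=1 term ⇒ +0.508179;  D = +0.156266+0.483556i
d^2_{-1,-1}: k∈[0..1] ⇒ +0.258316 -0.749796 = -0.491480;  D = +0.468236-0.149358i
d^2_{0,-1}: k∈[0..1] ⇒ -0.622389 +0.602189 = -0.020200;  D = +0.006066+0.019268i
d^2_{1,-1}: k∈[0..1] ⇒ +0.749796 -0.241820 = +0.507976;  D = +0.485107-0.150699i
d^2_{2,-1}: single k=0 term ⇒ -0.491685;  D = -0.144086-0.470100i
Y_2^{m'}(θ=2.5255,φ=4.2623) and Σ D·Y over m':
  (+0.1563+0.4836i)·(-0.0802-0.1010i)  (+0.4682-0.1494i)·(+0.1585-0.3281i)  (+0.0061+0.0193i)·(+0.3148+0.0000i)  (+0.4851-0.1507i)·(-0.1585-0.3281i)  (-0.1441-0.4701i)·(-0.0802+0.1010i)
Y_2^-1(R⁻¹ n̂) = -0.003810-0.337899i

Re=-0.0038 Im=-0.3379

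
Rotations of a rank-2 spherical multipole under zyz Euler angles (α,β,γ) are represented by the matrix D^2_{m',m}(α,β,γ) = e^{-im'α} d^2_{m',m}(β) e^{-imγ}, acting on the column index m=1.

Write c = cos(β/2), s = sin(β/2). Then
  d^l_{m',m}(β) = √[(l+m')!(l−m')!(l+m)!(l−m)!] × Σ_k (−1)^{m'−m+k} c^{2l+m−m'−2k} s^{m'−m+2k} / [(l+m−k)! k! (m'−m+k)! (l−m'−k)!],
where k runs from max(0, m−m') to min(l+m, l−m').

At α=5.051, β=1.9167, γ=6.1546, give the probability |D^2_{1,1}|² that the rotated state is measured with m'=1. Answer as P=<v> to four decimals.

D^2_{1,1}(5.051,1.9167,6.1546) = e^{-i·1·5.051}·d^2_{1,1}(1.9167)·e^{-i·1·6.1546}. Compute d first:
c=cos(1.9167/2)=0.574871, s=sin(1.9167/2)=0.818244; N=√[6·1·6·1]=6.000000
k∈{0,1} keeps every argument non-negative
  k=0: (−1)^0·6.0000/(6)·0.5749^4·0.8182^0 = +0.109215
  k=1: (−1)^1·6.0000/(2)·0.5749^2·0.8182^2 = -0.663785
d^2_{1,1}(1.9167) = +0.109215 -0.663785 = -0.554571
|D^2_{1,1}|² = |d^2_{1,1}(β)|² = (-0.554571)² = 0.307549 (the z-rotation phases have unit modulus)

P=0.3075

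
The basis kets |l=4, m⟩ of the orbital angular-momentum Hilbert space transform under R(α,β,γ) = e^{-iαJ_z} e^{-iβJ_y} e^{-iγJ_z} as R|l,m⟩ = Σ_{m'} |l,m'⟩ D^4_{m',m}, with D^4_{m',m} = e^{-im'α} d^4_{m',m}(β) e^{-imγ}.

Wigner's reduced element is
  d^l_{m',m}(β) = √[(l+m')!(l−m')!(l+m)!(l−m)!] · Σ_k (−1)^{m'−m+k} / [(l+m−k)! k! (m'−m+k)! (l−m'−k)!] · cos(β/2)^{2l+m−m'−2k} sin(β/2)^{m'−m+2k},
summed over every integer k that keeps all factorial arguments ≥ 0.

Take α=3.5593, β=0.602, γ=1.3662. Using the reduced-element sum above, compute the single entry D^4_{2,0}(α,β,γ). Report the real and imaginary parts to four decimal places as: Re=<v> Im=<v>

First d^4_{2,0}(β=0.602), then the phase factors e^{-i(2)α} and e^{-i(0)γ}:
With c≡cos(β/2)=0.955040 and s≡sin(β/2)=0.296475, N=[720·2·24·24]^{1/2}=910.735966
The bounds max(0,m−m')=0 and min(l+m,l−m')=2 give 3 terms
  k=0: (−1)^2·910.7360/(96)·0.9550^6·0.2965^2 = +0.632746
  k=1: (−1)^3·910.7360/(36)·0.9550^4·0.2965^4 = -0.162604
  k=2: (−1)^4·910.7360/(96)·0.9550^2·0.2965^6 = +0.005876
d^4_{2,0}(0.602) = +0.632746 -0.162604 +0.005876 = +0.476018
Attach z-rotation phases: D = e^{-i(2)(3.5593)}·(+0.476018)·e^{-i(0)(1.3662)} = +0.319346-0.353003i

Re=0.3193 Im=-0.3530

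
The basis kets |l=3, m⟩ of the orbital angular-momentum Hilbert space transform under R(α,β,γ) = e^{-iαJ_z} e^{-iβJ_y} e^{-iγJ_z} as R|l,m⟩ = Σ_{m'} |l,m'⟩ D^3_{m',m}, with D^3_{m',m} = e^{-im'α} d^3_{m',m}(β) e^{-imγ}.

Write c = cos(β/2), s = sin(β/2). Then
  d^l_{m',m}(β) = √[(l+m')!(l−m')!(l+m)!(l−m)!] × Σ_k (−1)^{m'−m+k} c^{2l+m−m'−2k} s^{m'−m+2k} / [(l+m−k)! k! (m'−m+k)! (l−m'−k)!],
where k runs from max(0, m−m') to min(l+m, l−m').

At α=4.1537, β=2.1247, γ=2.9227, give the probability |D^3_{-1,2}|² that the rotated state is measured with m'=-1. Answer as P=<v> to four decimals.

First d^3_{-1,2}(β=2.1247), then the phase factors e^{-i(-1)α} and e^{-i(2)γ}:
Half-angle: c=0.486821, s=0.873502. N=√(2·24·120·1)=75.894664
k∈{3,4} keeps every argument non-negative
  k=3: (−1)^0·75.8947/(12)·0.4868^3·0.8735^3 = +0.486327
  k=4: (−1)^1·75.8947/(24)·0.4868^1·0.8735^5 = -0.782868
d^3_{-1,2}(2.1247) = +0.486327 -0.782868 = -0.296540
|D^3_{-1,2}|² = |d^3_{-1,2}(β)|² = (-0.296540)² = 0.087936 (the z-rotation phases have unit modulus)

P=0.0879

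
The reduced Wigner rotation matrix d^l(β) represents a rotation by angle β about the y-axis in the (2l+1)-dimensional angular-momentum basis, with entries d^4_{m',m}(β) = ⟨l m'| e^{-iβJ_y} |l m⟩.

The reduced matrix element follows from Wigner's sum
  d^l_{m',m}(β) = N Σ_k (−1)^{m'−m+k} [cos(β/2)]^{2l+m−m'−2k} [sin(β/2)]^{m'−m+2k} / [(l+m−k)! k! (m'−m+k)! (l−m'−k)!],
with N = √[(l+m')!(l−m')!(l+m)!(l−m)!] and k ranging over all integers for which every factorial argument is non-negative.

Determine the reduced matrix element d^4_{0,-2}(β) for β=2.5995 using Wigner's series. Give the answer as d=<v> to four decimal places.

d^4_{0,-2}(β=2.5995) via Wigner's sum:
Half-angle: c=0.267740, s=0.963491. N=√(24·24·2·720)=910.735966
The bounds max(0,m−m')=0 and min(l+m,l−m')=2 give 3 terms
  k=0: (−1)^2·910.7360/(96)·0.2677^6·0.9635^2 = +0.003244
  k=1: (−1)^3·910.7360/(36)·0.2677^4·0.9635^4 = -0.112029
  k=2: (−1)^4·910.7360/(96)·0.2677^2·0.9635^6 = +0.544043
d^4_{0,-2}(2.5995) = +0.003244 -0.112029 +0.544043 = +0.435258

d=0.4353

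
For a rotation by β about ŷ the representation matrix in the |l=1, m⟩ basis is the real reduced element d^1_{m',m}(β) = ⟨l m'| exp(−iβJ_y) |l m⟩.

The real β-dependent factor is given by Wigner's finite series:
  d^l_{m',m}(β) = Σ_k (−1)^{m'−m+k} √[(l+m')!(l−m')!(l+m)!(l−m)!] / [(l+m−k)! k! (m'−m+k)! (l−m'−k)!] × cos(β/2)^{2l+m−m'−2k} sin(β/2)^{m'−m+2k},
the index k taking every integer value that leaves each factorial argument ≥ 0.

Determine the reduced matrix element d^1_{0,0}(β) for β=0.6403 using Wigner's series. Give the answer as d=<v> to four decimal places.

d=0.8019

d^1_{0,0}(β=0.6403) via Wigner's sum:
Half-angle: c=0.949188, s=0.314709. N=√(1·1·1·1)=1.000000
k: max(0,(0)−(0))=0 … min(1+(0),1−(0))=1
  k=0: (−1)^0·1.0000/(1)·0.9492^2·0.3147^0 = +0.900958
  k=1: (−1)^1·1.0000/(1)·0.9492^0·0.3147^2 = -0.099042
d^1_{0,0}(0.6403) = +0.900958 -0.099042 = +0.801917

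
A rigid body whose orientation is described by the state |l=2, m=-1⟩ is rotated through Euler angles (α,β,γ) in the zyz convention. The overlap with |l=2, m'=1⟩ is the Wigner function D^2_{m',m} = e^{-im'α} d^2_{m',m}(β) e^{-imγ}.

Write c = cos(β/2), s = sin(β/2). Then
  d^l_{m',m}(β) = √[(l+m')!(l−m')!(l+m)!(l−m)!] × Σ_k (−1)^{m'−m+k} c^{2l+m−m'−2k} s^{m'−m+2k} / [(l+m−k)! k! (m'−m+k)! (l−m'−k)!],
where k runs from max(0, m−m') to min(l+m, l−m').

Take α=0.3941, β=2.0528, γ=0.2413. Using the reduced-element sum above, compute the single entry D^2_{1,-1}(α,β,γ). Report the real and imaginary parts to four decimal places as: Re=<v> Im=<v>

First d^2_{1,-1}(β=2.0528), then the phase factors e^{-i(1)α} and e^{-i(-1)γ}:
c=cos(2.0528/2)=0.517902, s=sin(2.0528/2)=0.855440; N=√[6·1·1·6]=6.000000
The bounds max(0,m−m')=0 and min(l+m,l−m')=1 give 2 terms
  k=0: (−1)^2·6.0000/(2)·0.5179^2·0.8554^2 = +0.588837
  k=1: (−1)^3·6.0000/(6)·0.5179^0·0.8554^4 = -0.535499
d^2_{1,-1}(2.0528) = +0.588837 -0.535499 = +0.053339
D = (+0.923343-0.383977i)·(+0.053339)·(+0.971028+0.238965i) = +0.052717-0.008118i

Re=0.0527 Im=-0.0081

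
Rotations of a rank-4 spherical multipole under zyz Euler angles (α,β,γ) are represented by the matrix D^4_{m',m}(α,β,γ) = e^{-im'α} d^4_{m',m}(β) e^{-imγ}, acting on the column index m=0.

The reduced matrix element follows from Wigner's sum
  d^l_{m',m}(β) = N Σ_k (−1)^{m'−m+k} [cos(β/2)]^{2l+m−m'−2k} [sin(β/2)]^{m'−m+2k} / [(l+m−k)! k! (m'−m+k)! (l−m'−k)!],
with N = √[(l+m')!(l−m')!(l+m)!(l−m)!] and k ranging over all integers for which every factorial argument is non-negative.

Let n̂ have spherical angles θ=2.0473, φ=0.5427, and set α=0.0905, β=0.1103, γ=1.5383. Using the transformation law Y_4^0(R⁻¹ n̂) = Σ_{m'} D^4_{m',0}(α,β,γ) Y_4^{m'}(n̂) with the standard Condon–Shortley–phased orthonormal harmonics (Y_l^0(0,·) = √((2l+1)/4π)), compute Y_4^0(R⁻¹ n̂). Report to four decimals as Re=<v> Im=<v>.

Need the full column D^4_{m',0} for m'=−4..4 at α=0.0905, β=0.1103, γ=1.5383.
cos(β/2)=0.998480, sin(β/2)=0.055122
d^4_{-4,0}: single k=4 term ⇒ +0.000077;  D = +0.000072+0.000027i
d^4_{-3,0}: k∈[3..4] ⇒ +0.001967 -0.000006 = +0.001961;  D = +0.001889+0.000526i
d^4_{-2,0}: k∈[2..4] ⇒ +0.028563 -0.000232 +0.000000 = +0.028331;  D = +0.027869+0.005100i
d^4_{-1,0}: k∈[1..4] ⇒ +0.243902 -0.004460 +0.000014 -0.000000 = +0.239455;  D = +0.238475+0.021641i
d^4_{0,0}: k∈[0..4] ⇒ +0.987902 -0.048173 +0.000330 -0.000000 +0.000000 = +0.940058;  D = +0.940058+0.000000i
d^4_{1,0}: k∈[0..3] ⇒ -0.243902 +0.004460 -0.000014 +0.000000 = -0.239455;  D = -0.238475+0.021641i
d^4_{2,0}: k∈[0..2] ⇒ +0.028563 -0.000232 +0.000000 = +0.028331;  D = +0.027869-0.005100i
d^4_{3,0}: k∈[0..1] ⇒ -0.001967 +0.000006 = -0.001961;  D = -0.001889+0.000526i
d^4_{4,0}: single k=0 term ⇒ +0.000077;  D = +0.000072-0.000027i
Y_4^{m'}(θ=2.0473,φ=0.5427) and Σ D·Y over m':
  (+0.0001+0.0000i)·(-0.1558-0.2277i)  (+0.0019+0.0005i)·(+0.0231+0.4022i)  (+0.0279+0.0051i)·(+0.0583-0.1104i)  (+0.2385+0.0216i)·(+0.2522-0.1521i)  (+0.9401+0.0000i)·(-0.1864+0.0000i)  (-0.2385+0.0216i)·(-0.2522-0.1521i)  (+0.0279-0.0051i)·(+0.0583+0.1104i)  (-0.0019+0.0005i)·(-0.0231+0.4022i)  (+0.0001-0.0000i)·(-0.1558+0.2277i)
Y_4^0(R⁻¹ n̂) = -0.044366+0.000000i

Re=-0.0444 Im=0.0000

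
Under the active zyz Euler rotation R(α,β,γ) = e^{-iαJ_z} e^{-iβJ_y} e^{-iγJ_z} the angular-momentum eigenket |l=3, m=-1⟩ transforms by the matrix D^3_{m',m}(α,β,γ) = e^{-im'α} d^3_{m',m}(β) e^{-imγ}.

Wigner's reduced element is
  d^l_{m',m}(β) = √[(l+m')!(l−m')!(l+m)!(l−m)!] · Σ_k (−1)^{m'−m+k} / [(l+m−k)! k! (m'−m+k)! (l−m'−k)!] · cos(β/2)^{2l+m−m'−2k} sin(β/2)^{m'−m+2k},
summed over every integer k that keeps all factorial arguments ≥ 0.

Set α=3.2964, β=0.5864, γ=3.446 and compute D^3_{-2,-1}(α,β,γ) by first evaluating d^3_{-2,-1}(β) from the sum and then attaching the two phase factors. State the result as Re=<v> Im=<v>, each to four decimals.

Re=-0.4912 Im=-0.3462

D^3_{-2,-1}(3.2964,0.5864,3.446) = e^{-i·-2·3.2964}·d^3_{-2,-1}(0.5864)·e^{-i·-1·3.446}. Compute d first:
Half-angle: c=0.957324, s=0.289017. N=√(1·120·2·24)=75.894664
Admissible k: 1..2 (factorial args all ≥0)
  k=1: (−1)^0·75.8947/(24)·0.9573^5·0.2890^1 = +0.734883
  k=2: (−1)^1·75.8947/(12)·0.9573^3·0.2890^3 = -0.133961
d^3_{-2,-1}(0.5864) = +0.734883 -0.133961 = +0.600922
Phases: e^{-i·(-2)·3.2964}=+0.952451+0.304692i, e^{-i·(-1)·3.446}=-0.954025-0.299728i ⇒ D=-0.491156-0.346227i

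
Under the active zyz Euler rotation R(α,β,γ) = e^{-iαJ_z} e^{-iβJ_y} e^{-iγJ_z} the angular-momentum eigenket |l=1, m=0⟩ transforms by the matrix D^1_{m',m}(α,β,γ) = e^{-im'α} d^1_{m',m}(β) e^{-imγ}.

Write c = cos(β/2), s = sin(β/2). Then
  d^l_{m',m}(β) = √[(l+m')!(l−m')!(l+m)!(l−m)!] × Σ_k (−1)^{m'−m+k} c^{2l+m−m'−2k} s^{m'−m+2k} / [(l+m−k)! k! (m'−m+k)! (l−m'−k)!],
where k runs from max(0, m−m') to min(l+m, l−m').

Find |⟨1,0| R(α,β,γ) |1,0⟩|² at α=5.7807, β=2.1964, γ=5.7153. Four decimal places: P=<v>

First d^1_{0,0}(β=2.1964), then the phase factors e^{-i(0)α} and e^{-i(0)γ}:
With c≡cos(β/2)=0.455200 and s≡sin(β/2)=0.890389, N=[1·1·1·1]^{1/2}=1.000000
k∈{0,1} keeps every argument non-negative
  k=0: (−1)^0·1.0000/(1)·0.4552^2·0.8904^0 = +0.207207
  k=1: (−1)^1·1.0000/(1)·0.4552^0·0.8904^2 = -0.792793
d^1_{0,0}(2.1964) = +0.207207 -0.792793 = -0.585587
|D^1_{0,0}|² = |d^1_{0,0}(β)|² = (-0.585587)² = 0.342912 (the z-rotation phases have unit modulus)

P=0.3429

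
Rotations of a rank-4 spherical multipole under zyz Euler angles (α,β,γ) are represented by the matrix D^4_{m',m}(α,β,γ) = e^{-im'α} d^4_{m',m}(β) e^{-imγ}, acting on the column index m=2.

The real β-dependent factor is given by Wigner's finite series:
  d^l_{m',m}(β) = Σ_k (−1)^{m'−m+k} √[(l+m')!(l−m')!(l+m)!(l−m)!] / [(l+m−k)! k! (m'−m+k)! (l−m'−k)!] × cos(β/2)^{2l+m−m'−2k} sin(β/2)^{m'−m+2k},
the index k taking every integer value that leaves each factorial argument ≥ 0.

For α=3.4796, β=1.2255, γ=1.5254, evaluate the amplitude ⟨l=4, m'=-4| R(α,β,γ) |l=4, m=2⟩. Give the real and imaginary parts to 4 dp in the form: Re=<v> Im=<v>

Re=-0.0164 Im=-0.1271

D^4_{-4,2}(3.4796,1.2255,1.5254) = e^{-i·-4·3.4796}·d^4_{-4,2}(1.2255)·e^{-i·2·1.5254}. Compute d first:
With c≡cos(β/2)=0.818070 and s≡sin(β/2)=0.575119, N=[1·40320·720·2]^{1/2}=7619.763776
k∈{6} keeps every argument non-negative
  k=6: (−1)^0·7619.7638/(1440)·0.8181^2·0.5751^6 = +0.128147
d^4_{-4,2}(1.2255) = +0.128147
Phases: e^{-i·(-4)·3.4796}=+0.217026+0.976166i, e^{-i·(2)·1.5254}=-0.995881-0.090668i ⇒ D=-0.016355-0.127099i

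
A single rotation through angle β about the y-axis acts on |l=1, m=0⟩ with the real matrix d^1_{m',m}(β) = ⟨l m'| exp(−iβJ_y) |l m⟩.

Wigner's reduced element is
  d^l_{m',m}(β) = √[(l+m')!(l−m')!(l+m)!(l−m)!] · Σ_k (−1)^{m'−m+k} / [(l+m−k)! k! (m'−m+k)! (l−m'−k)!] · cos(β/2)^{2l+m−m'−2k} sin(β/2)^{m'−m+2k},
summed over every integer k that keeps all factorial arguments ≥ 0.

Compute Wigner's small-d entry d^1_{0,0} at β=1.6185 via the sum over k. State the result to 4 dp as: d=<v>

d^1_{0,0}(β=1.6185) via Wigner's sum:
Half-angle: c=0.690041, s=0.723770. N=√(1·1·1·1)=1.000000
k∈{0,1} keeps every argument non-negative
  k=0: (−1)^0·1.0000/(1)·0.6900^2·0.7238^0 = +0.476157
  k=1: (−1)^1·1.0000/(1)·0.6900^0·0.7238^2 = -0.523843
d^1_{0,0}(1.6185) = +0.476157 -0.523843 = -0.047686

d=-0.0477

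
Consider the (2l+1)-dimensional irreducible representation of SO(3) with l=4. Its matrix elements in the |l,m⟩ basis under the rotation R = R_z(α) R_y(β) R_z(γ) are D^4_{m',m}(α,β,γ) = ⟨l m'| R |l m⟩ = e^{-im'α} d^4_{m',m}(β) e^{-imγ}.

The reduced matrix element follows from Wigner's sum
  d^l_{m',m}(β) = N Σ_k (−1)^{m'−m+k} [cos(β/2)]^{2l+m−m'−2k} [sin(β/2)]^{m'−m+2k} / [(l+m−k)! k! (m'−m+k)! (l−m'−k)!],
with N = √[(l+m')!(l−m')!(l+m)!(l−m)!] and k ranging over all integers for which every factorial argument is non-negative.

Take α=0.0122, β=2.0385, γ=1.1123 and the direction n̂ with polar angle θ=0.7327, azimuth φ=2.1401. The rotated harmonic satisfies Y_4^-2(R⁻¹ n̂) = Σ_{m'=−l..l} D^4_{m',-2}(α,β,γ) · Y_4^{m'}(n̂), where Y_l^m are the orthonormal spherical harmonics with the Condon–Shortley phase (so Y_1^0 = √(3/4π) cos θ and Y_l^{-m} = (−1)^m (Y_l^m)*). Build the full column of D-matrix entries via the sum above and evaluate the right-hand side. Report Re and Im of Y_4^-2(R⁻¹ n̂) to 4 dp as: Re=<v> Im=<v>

Need the full column D^4_{m',-2} for m'=−4..4 at α=0.0122, β=2.0385, γ=1.1123.
cos(β/2)=0.524005, sin(β/2)=0.851715
d^4_{-4,-2}: single k=2 term ⇒ +0.079466;  D = -0.051351+0.060645i
d^4_{-3,-2}: k∈[1..2] ⇒ +0.034571 -0.273997 = -0.239426;  D = +0.152478-0.184595i
d^4_{-2,-2}: k∈[0..2] ⇒ +0.005684 -0.180211 +0.595128 = +0.420601;  D = -0.263883+0.327522i
d^4_{-1,-2}: k∈[0..2] ⇒ -0.039199 +0.517805 -0.911996 = -0.433391;  D = +0.267770-0.340774i
d^4_{0,-2}: k∈[0..2] ⇒ +0.142470 -1.003712 +0.994394 = +0.133152;  D = -0.080984+0.105693i
d^4_{1,-2}: k∈[0..2] ⇒ -0.345203 +1.367995 -0.722824 = +0.299967;  D = -0.179525+0.240315i
d^4_{2,-2}: k∈[0..2] ⇒ +0.595128 -1.257820 +0.276921 = -0.385771;  D = +0.227089-0.311849i
d^4_{3,-2}: k∈[0..1] ⇒ -0.723875 +0.637471 = -0.086404;  D = +0.050007-0.070462i
d^4_{4,-2}: single k=0 term ⇒ +0.554646;  D = -0.315464+0.456197i
Y_4^{m'}(θ=0.7327,φ=2.1401) and Σ D·Y over m':
  (-0.0514+0.0606i)·(-0.0575-0.0674i)  (+0.1525-0.1846i)·(+0.2758-0.0381i)  (-0.2639+0.3275i)·(-0.1798+0.3898i)  (+0.2678-0.3408i)·(-0.1101-0.1720i)  (-0.0810+0.1057i)·(-0.3057+0.0000i)  (-0.1795+0.2403i)·(+0.1101-0.1720i)  (+0.2271-0.3118i)·(-0.1798-0.3898i)  (+0.0500-0.0705i)·(-0.2758-0.0381i)  (-0.3155+0.4562i)·(-0.0575+0.0674i)
Y_4^-2(R⁻¹ n̂) = -0.271379-0.264424i

Re=-0.2714 Im=-0.2644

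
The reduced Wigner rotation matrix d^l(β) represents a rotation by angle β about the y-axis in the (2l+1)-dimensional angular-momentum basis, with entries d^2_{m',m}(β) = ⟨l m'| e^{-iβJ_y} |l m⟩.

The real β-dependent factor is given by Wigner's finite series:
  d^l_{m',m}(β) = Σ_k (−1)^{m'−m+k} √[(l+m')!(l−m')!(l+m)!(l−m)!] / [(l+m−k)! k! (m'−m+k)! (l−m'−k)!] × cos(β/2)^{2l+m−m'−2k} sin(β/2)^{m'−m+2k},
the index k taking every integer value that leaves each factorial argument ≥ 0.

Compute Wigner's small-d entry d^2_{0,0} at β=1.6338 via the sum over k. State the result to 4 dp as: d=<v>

d^2_{0,0}(β=1.6338) via Wigner's sum:
Half-angle: c=0.684484, s=0.729027. N=√(2·2·2·2)=4.000000
k: max(0,(0)−(0))=0 … min(2+(0),2−(0))=2
  k=0: (−1)^0·4.0000/(4)·0.6845^4·0.7290^0 = +0.219510
  k=1: (−1)^1·4.0000/(1)·0.6845^2·0.7290^2 = -0.996036
  k=2: (−1)^2·4.0000/(4)·0.6845^0·0.7290^4 = +0.282472
d^2_{0,0}(1.6338) = +0.219510 -0.996036 +0.282472 = -0.494054

d=-0.4941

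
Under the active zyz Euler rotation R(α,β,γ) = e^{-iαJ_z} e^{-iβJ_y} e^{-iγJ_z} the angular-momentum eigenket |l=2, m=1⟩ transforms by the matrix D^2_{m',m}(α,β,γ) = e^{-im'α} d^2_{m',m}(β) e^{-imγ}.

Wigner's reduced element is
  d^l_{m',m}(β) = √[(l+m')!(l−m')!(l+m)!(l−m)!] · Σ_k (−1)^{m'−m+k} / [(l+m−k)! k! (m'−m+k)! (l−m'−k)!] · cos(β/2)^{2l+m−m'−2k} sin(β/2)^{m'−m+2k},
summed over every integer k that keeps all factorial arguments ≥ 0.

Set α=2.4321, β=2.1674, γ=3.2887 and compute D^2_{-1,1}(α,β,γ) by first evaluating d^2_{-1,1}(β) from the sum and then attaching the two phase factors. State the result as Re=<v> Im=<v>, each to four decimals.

Re=-0.0633 Im=0.0730

Split into d^2_{-1,1}(β=2.1674) × two z-phases.
c=cos(2.1674/2)=0.468062, s=sin(2.1674/2)=0.883696; N=√[1·6·6·1]=6.000000
Admissible k: 2..3 (factorial args all ≥0)
  k=2: (−1)^0·6.0000/(2)·0.4681^2·0.8837^2 = +0.513255
  k=3: (−1)^1·6.0000/(6)·0.4681^0·0.8837^4 = -0.609833
d^2_{-1,1}(2.1674) = +0.513255 -0.609833 = -0.096578
Phases: e^{-i·(-1)·2.4321}=-0.758692+0.651449i, e^{-i·(1)·3.2887}=-0.989199+0.146577i ⇒ D=-0.063260+0.072976i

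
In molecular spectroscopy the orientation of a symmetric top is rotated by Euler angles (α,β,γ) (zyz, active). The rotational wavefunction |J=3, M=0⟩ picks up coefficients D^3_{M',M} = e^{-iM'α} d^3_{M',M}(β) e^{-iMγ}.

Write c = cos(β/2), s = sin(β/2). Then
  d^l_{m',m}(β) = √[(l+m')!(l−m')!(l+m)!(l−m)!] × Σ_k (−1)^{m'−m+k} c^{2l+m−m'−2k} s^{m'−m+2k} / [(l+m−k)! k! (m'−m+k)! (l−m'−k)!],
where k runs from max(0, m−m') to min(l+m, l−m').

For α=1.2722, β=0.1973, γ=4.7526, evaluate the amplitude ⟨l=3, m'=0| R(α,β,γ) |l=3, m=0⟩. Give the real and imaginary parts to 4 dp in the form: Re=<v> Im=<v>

D^3_{0,0}(1.2722,0.1973,4.7526) = e^{-i·0·1.2722}·d^3_{0,0}(0.1973)·e^{-i·0·4.7526}. Compute d first:
Half-angle: c=0.995138, s=0.098490. N=√(6·6·6·6)=36.000000
k: max(0,(0)−(0))=0 … min(3+(0),3−(0))=3
  k=0: (−1)^0·36.0000/(36)·0.9951^6·0.0985^0 = +0.971180
  k=1: (−1)^1·36.0000/(4)·0.9951^4·0.0985^2 = -0.085617
  k=2: (−1)^2·36.0000/(4)·0.9951^2·0.0985^4 = +0.000839
  k=3: (−1)^3·36.0000/(36)·0.9951^0·0.0985^6 = -0.000001
d^3_{0,0}(0.1973) = +0.971180 -0.085617 +0.000839 -0.000001 = +0.886401
Phases: e^{-i·(0)·1.2722}=+1.000000+0.000000i, e^{-i·(0)·4.7526}=+1.000000+0.000000i ⇒ D=+0.886401+0.000000i

Re=0.8864 Im=0.0000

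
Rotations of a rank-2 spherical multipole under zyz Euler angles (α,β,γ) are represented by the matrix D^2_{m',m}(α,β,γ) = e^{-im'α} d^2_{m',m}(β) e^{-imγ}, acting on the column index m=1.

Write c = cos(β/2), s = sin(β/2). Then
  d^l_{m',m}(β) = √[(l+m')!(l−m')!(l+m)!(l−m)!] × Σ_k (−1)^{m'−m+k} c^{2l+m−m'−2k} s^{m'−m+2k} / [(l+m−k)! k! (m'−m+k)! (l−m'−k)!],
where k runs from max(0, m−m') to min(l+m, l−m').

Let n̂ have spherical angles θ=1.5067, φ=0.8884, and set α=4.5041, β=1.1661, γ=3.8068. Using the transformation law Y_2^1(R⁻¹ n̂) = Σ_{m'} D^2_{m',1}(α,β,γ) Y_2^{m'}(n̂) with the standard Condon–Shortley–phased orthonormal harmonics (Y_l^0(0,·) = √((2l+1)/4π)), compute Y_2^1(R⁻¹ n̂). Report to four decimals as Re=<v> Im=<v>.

Re=0.0245 Im=-0.3731

Need the full column D^2_{m',1} for m'=−2..2 at α=4.5041, β=1.1661, γ=3.8068.
cos(β/2)=0.834787, sin(β/2)=0.550573
d^2_{-2,1}: single k=3 term ⇒ +0.278644;  D = +0.130894-0.245986i
d^2_{-1,1}: k∈[2..3] ⇒ +0.633727 -0.091888 = +0.541839;  D = +0.415362+0.347942i
d^2_{0,1}: k∈[1..2] ⇒ +0.784545 -0.341268 = +0.443277;  D = -0.348765+0.273600i
d^2_{1,1}: k∈[0..1] ⇒ +0.485628 -0.633727 = -0.148099;  D = +0.065339+0.132907i
d^2_{2,1}: single k=0 term ⇒ -0.640578;  D = -0.620881+0.157631i
Y_2^{m'}(θ=1.5067,φ=0.8884) and Σ D·Y over m':
  (+0.1309-0.2460i)·(-0.0787-0.3766i)  (+0.4154+0.3479i)·(+0.0311-0.0383i)  (-0.3488+0.2736i)·(-0.3115+0.0000i)  (+0.0653+0.1329i)·(-0.0311-0.0383i)  (-0.6209+0.1576i)·(-0.0787+0.3766i)
Y_2^1(R⁻¹ n̂) = +0.024544-0.373087i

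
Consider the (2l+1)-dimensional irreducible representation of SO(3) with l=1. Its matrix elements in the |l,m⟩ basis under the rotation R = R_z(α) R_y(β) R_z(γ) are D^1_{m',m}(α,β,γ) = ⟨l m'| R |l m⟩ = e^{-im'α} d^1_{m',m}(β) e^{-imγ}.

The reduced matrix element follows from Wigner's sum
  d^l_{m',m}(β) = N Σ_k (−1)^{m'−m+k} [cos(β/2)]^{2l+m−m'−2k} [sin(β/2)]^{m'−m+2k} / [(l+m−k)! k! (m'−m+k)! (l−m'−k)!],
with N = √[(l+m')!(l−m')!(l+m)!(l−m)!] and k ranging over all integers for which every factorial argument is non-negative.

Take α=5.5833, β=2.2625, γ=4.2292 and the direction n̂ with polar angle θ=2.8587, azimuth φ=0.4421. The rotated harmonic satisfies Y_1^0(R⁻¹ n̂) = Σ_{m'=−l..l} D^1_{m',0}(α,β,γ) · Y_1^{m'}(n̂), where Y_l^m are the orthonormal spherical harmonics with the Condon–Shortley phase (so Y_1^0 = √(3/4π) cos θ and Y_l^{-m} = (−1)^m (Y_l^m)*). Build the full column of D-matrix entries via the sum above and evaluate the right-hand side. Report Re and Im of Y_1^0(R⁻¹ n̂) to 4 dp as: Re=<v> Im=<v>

Re=0.3429 Im=0.0000

Need the full column D^1_{m',0} for m'=−1..1 at α=5.5833, β=2.2625, γ=4.2292.
cos(β/2)=0.425529, sin(β/2)=0.904945
d^1_{-1,0}: single k=1 term ⇒ +0.544586;  D = +0.416562-0.350784i
d^1_{0,0}: k∈[0..1] ⇒ +0.181075 -0.818925 = -0.637850;  D = -0.637850+0.000000i
d^1_{1,0}: single k=0 term ⇒ -0.544586;  D = -0.416562-0.350784i
Y_1^{m'}(θ=2.8587,φ=0.4421) and Σ D·Y over m':
  (+0.4166-0.3508i)·(+0.0872-0.0413i)  (-0.6379+0.0000i)·(-0.4692+0.0000i)  (-0.4166-0.3508i)·(-0.0872-0.0413i)
Y_1^0(R⁻¹ n̂) = +0.342942+0.000000i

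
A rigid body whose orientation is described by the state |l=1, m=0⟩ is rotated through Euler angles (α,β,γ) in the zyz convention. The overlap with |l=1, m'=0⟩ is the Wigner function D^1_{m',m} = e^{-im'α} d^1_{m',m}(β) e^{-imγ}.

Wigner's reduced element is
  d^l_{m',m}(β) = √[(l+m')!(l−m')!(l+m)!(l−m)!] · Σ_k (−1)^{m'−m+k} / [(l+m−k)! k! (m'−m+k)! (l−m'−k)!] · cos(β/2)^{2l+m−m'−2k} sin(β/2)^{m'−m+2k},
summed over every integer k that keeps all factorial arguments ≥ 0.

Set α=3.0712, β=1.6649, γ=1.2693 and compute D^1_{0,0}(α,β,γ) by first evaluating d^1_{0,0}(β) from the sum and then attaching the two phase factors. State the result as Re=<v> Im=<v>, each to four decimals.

Re=-0.0940 Im=0.0000

Split into d^1_{0,0}(β=1.6649) × two z-phases.
With c≡cos(β/2)=0.673066 and s≡sin(β/2)=0.739583, N=[1·1·1·1]^{1/2}=1.000000
Admissible k: 0..1 (factorial args all ≥0)
  k=0: (−1)^0·1.0000/(1)·0.6731^2·0.7396^0 = +0.453018
  k=1: (−1)^1·1.0000/(1)·0.6731^0·0.7396^2 = -0.546982
d^1_{0,0}(1.6649) = +0.453018 -0.546982 = -0.093965
Phases: e^{-i·(0)·3.0712}=+1.000000+0.000000i, e^{-i·(0)·1.2693}=+1.000000+0.000000i ⇒ D=-0.093965+0.000000i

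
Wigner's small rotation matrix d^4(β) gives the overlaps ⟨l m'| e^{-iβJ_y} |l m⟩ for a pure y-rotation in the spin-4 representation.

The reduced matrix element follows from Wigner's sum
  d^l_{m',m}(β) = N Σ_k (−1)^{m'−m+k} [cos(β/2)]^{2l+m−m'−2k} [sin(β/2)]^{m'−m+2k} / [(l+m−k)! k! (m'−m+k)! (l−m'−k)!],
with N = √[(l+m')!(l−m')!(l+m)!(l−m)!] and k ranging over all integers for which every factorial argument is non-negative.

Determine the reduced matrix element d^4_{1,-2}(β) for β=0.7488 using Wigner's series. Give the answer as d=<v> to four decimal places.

d^4_{1,-2}(β=0.7488) via Wigner's sum:
With c≡cos(β/2)=0.930727 and s≡sin(β/2)=0.365714, N=[120·6·2·720]^{1/2}=1018.233765
The bounds max(0,m−m')=0 and min(l+m,l−m')=2 give 3 terms
  k=0: (−1)^3·1018.2338/(72)·0.9307^5·0.3657^3 = -0.483117
  k=1: (−1)^4·1018.2338/(48)·0.9307^3·0.3657^5 = +0.111888
  k=2: (−1)^5·1018.2338/(240)·0.9307^1·0.3657^7 = -0.003455
d^4_{1,-2}(0.7488) = -0.483117 +0.111888 -0.003455 = -0.374684

d=-0.3747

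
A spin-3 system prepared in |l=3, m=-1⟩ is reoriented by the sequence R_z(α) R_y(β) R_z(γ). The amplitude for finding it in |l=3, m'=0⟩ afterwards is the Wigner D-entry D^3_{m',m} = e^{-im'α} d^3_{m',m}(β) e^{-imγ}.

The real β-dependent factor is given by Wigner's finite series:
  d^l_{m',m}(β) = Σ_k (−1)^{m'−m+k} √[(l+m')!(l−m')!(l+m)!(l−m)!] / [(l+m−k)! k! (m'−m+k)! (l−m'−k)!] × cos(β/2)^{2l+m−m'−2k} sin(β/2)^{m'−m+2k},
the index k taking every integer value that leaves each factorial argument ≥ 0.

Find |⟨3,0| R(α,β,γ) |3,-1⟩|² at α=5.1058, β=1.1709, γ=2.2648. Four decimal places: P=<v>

P=0.0093

Split into d^3_{0,-1}(β=1.1709) × two z-phases.
c=cos(1.1709/2)=0.833464, s=sin(1.1709/2)=0.552574; N=√[6·6·2·24]=41.569219
The bounds max(0,m−m')=0 and min(l+m,l−m')=2 give 3 terms
  k=0: (−1)^1·41.5692/(12)·0.8335^5·0.5526^1 = -0.769865
  k=1: (−1)^2·41.5692/(4)·0.8335^3·0.5526^3 = +1.015183
  k=2: (−1)^3·41.5692/(12)·0.8335^1·0.5526^5 = -0.148741
d^3_{0,-1}(1.1709) = -0.769865 +1.015183 -0.148741 = +0.096577
|D^3_{0,-1}|² = |d^3_{0,-1}(β)|² = (+0.096577)² = 0.009327 (the z-rotation phases have unit modulus)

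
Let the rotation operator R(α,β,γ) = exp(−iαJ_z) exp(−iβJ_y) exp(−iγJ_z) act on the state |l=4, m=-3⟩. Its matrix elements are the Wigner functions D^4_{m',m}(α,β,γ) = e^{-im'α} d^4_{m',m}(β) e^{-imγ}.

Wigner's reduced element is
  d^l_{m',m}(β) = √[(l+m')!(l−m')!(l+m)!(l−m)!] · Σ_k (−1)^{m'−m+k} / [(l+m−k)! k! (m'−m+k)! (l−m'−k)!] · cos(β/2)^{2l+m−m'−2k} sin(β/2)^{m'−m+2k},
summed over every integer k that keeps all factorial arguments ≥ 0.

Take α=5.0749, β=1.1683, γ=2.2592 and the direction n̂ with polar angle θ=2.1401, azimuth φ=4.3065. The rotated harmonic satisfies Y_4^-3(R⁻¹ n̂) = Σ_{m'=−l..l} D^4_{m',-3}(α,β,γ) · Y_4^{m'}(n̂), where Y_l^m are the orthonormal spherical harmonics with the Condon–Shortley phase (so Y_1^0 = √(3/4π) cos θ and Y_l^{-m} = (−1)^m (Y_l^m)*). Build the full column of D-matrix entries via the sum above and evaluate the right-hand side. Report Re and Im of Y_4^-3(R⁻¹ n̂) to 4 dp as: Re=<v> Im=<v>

Re=-0.2899 Im=0.2096

Need the full column D^4_{m',-3} for m'=−4..4 at α=5.0749, β=1.1683, γ=2.2592.
cos(β/2)=0.834181, sin(β/2)=0.551491
d^4_{-4,-3}: single k=1 term ⇒ +0.438435;  D = -0.160041+0.408182i
d^4_{-3,-3}: k∈[0..1] ⇒ +0.234468 -0.717359 = -0.482891;  D = +0.482861+0.005385i
d^4_{-2,-3}: k∈[0..1] ⇒ -0.579996 +0.760504 = +0.180508;  D = -0.062126-0.169480i
d^4_{-1,-3}: k∈[0..1] ⇒ +0.813408 -0.592533 = +0.220875;  D = +0.166945-0.144621i
d^4_{0,-3}: k∈[0..1] ⇒ -0.801641 +0.350377 = -0.451264;  D = -0.397224-0.214132i
d^4_{1,-3}: k∈[0..1] ⇒ +0.592533 -0.155389 = +0.437145;  D = -0.057494+0.433347i
d^4_{2,-3}: k∈[0..1] ⇒ -0.332397 +0.048427 = -0.283969;  D = +0.276452-0.064907i
d^4_{3,-3}: k∈[0..1] ⇒ +0.137040 -0.008557 = +0.128483;  D = -0.071816-0.106539i
d^4_{4,-3}: single k=0 term ⇒ -0.036608;  D = -0.021126+0.029897i
Y_4^{m'}(θ=2.1401,φ=4.3065) and Σ D·Y over m':
  (-0.1600+0.4082i)·(-0.0117+0.2224i)  (+0.4829+0.0054i)·(-0.3783+0.1394i)  (-0.0621-0.1695i)·(-0.1689-0.1780i)  (+0.1669-0.1446i)·(-0.0819+0.1906i)  (-0.3972-0.2141i)·(-0.2922+0.0000i)  (-0.0575+0.4333i)·(+0.0819+0.1906i)  (+0.2765-0.0649i)·(-0.1689+0.1780i)  (-0.0718-0.1065i)·(+0.3783+0.1394i)  (-0.0211+0.0299i)·(-0.0117-0.2224i)
Y_4^-3(R⁻¹ n̂) = -0.289909+0.209572i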